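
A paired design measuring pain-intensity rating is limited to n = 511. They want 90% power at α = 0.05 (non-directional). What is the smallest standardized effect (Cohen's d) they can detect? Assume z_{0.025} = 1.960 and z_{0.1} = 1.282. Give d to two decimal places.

d_min ≈ 0.14

For a single sample (or paired design) of n = 511: d_min = (z_{α/2} + z_β)/√n.
z-sum = 1.960 + 1.282 = 3.242.
d_min = 3.242 / √511 = 3.242 / 22.605 = 0.143.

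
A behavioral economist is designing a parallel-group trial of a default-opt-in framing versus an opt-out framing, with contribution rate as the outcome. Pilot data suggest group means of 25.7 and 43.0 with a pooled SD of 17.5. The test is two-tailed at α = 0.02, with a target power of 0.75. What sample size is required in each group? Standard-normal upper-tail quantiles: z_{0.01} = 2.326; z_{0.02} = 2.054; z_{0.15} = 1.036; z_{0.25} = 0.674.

n = 19 per group

Cohen's d = |M₁ − M₂| / SD_pooled = |25.7 − 43.0| / 17.5 = 17.3 / 17.5 = 0.989.
For two independent groups with equal n: n = 2·((z_{α/2} + z_β) / d)².
z_{α/2} + z_β = 2.326 + 0.674 = 3.000.
n = 2 × (3.000 / 0.989)² = 2 × 3.033² = 2 × 9.20 = 18.4.
Round up to the next whole participant.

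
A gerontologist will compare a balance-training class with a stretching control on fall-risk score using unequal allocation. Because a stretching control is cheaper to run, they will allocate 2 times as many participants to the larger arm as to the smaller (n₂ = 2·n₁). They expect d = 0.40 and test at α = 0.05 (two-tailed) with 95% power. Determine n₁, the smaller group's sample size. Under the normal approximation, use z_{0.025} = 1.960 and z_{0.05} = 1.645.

With allocation ratio k = n₂/n₁ = 2, Var(x̄₁−x̄₂) = σ²(1/n₁ + 1/(k·n₁)) = σ²·(k+1)/(k·n₁).
So n₁ = (1 + 1/k)·((z_{α/2} + z_β)/d)² = 1.500 × (3.605/0.40)².
n₁ = 1.500 × 81.23 = 121.8.
Round up: n₁ = 122, giving n₂ = 2 × 122 = 244.

n₁ = 122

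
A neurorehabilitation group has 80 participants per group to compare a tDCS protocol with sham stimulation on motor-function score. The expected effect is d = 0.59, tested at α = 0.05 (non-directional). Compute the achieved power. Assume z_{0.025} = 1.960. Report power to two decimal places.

power ≈ 0.96

For two equal groups, power = Φ(d·√(n/2) − z_{α/2}).
d·√(n/2) = 0.59 × √(80/2) = 0.59 × 6.325 = 3.731.
z_β = 3.731 − 1.960 = 1.771.
Power = Φ(1.771) = 0.962.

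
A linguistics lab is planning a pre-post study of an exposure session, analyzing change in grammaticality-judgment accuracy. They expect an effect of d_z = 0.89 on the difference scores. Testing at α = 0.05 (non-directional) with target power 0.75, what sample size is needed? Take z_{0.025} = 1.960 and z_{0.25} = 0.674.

For a paired (one-sample on differences) test: n = ((z_{α/2} + z_β) / d)².
z_{α/2} + z_β = 1.960 + 0.674 = 2.634.
n = (2.634 / 0.89)² = 2.960² = 8.76.
Round up.

n = 9 pairs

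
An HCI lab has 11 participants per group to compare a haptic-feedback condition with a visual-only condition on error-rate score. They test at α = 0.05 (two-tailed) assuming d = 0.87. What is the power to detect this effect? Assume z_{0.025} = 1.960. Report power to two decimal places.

For two equal groups, power = Φ(d·√(n/2) − z_{α/2}).
d·√(n/2) = 0.87 × √(11/2) = 0.87 × 2.345 = 2.040.
z_β = 2.040 − 1.960 = 0.080.
Power = Φ(0.080) = 0.532.

power ≈ 0.53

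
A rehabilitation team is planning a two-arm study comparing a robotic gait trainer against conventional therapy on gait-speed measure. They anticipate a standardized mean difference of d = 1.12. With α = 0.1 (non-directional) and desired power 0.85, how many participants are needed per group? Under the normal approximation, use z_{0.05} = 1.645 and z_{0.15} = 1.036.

n = 12 per group

For two independent groups with equal n: n = 2·((z_{α/2} + z_β) / d)².
z_{α/2} + z_β = 1.645 + 1.036 = 2.681.
n = 2 × (2.681 / 1.12)² = 2 × 2.394² = 2 × 5.73 = 11.5.
Round up to the next whole participant.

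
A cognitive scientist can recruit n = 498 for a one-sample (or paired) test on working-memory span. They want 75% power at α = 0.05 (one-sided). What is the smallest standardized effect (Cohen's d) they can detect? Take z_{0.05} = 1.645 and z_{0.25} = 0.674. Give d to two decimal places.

d_min ≈ 0.10

For a single sample (or paired design) of n = 498: d_min = (z_{α} + z_β)/√n.
z-sum = 1.645 + 0.674 = 2.319.
d_min = 2.319 / √498 = 2.319 / 22.316 = 0.104.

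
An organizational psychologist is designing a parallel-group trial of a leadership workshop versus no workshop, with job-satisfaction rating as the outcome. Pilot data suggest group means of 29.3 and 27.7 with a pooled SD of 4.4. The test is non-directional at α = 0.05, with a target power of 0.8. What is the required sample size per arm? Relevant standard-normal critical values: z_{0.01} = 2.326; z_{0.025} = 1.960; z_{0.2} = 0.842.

Cohen's d = |M₁ − M₂| / SD_pooled = |29.3 − 27.7| / 4.4 = 1.6 / 4.4 = 0.364.
For two independent groups with equal n: n = 2·((z_{α/2} + z_β) / d)².
z_{α/2} + z_β = 1.960 + 0.842 = 2.802.
n = 2 × (2.802 / 0.364)² = 2 × 7.698² = 2 × 59.26 = 118.5.
Round up to the next whole participant.

n = 119 per group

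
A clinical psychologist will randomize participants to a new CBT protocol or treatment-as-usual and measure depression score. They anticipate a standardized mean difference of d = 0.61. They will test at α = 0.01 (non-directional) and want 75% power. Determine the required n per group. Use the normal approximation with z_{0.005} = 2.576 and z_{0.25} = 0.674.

For two independent groups with equal n: n = 2·((z_{α/2} + z_β) / d)².
z_{α/2} + z_β = 2.576 + 0.674 = 3.250.
n = 2 × (3.250 / 0.61)² = 2 × 5.328² = 2 × 28.39 = 56.8.
Round up to the next whole participant.

n = 57 per group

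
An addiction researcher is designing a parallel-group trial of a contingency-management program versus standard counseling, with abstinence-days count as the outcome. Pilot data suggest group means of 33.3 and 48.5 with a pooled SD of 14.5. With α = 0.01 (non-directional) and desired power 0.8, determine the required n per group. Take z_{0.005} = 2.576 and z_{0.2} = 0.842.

n = 22 per group

Cohen's d = |M₁ − M₂| / SD_pooled = |33.3 − 48.5| / 14.5 = 15.2 / 14.5 = 1.048.
For two independent groups with equal n: n = 2·((z_{α/2} + z_β) / d)².
z_{α/2} + z_β = 2.576 + 0.842 = 3.418.
n = 2 × (3.418 / 1.048)² = 2 × 3.261² = 2 × 10.64 = 21.3.
Round up to the next whole participant.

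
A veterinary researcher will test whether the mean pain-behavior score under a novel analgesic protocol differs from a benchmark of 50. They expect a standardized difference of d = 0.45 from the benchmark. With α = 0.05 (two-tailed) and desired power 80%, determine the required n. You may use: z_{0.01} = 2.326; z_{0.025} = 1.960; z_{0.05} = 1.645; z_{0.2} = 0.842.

For a one-sample test: n = ((z_{α/2} + z_β) / d)².
z_{α/2} + z_β = 1.960 + 0.842 = 2.802.
n = (2.802 / 0.45)² = 6.227² = 38.77.
Round up.

n = 39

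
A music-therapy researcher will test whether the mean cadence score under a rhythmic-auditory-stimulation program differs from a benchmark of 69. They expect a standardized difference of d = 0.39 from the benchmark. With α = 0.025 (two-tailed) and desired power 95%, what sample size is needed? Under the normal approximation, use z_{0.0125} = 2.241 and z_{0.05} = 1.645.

n = 100

For a one-sample test: n = ((z_{α/2} + z_β) / d)².
z_{α/2} + z_β = 2.241 + 1.645 = 3.886.
n = (3.886 / 0.39)² = 9.964² = 99.28.
Round up.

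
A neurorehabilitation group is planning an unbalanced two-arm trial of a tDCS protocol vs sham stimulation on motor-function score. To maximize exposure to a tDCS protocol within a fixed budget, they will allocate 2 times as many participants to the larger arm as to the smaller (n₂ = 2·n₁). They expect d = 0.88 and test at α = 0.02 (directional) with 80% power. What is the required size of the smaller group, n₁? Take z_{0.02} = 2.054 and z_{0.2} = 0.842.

n₁ = 17

With allocation ratio k = n₂/n₁ = 2, Var(x̄₁−x̄₂) = σ²(1/n₁ + 1/(k·n₁)) = σ²·(k+1)/(k·n₁).
So n₁ = (1 + 1/k)·((z_{α} + z_β)/d)² = 1.500 × (2.896/0.88)².
n₁ = 1.500 × 10.83 = 16.2.
Round up: n₁ = 17, giving n₂ = 2 × 17 = 34.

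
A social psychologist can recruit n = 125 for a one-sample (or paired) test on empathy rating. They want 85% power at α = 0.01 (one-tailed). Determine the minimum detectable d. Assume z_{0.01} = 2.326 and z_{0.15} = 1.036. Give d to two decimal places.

For a single sample (or paired design) of n = 125: d_min = (z_{α} + z_β)/√n.
z-sum = 2.326 + 1.036 = 3.362.
d_min = 3.362 / √125 = 3.362 / 11.180 = 0.301.

d_min ≈ 0.30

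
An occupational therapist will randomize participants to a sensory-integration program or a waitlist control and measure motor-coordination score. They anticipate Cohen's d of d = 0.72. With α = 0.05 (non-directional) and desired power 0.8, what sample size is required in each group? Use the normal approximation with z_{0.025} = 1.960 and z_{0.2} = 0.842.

n = 31 per group

For two independent groups with equal n: n = 2·((z_{α/2} + z_β) / d)².
z_{α/2} + z_β = 1.960 + 0.842 = 2.802.
n = 2 × (2.802 / 0.72)² = 2 × 3.892² = 2 × 15.15 = 30.3.
Round up to the next whole participant.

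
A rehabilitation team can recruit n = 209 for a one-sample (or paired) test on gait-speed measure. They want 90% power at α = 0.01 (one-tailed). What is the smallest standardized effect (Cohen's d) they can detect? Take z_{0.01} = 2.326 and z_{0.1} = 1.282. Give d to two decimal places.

d_min ≈ 0.25

For a single sample (or paired design) of n = 209: d_min = (z_{α} + z_β)/√n.
z-sum = 2.326 + 1.282 = 3.608.
d_min = 3.608 / √209 = 3.608 / 14.457 = 0.250.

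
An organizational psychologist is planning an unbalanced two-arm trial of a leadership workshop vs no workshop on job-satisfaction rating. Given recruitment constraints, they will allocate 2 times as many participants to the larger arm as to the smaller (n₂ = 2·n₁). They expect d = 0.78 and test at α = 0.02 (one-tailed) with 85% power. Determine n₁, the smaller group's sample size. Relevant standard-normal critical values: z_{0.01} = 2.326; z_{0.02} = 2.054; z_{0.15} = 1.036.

With allocation ratio k = n₂/n₁ = 2, Var(x̄₁−x̄₂) = σ²(1/n₁ + 1/(k·n₁)) = σ²·(k+1)/(k·n₁).
So n₁ = (1 + 1/k)·((z_{α} + z_β)/d)² = 1.500 × (3.090/0.78)².
n₁ = 1.500 × 15.69 = 23.5.
Round up: n₁ = 24, giving n₂ = 2 × 24 = 48.

n₁ = 24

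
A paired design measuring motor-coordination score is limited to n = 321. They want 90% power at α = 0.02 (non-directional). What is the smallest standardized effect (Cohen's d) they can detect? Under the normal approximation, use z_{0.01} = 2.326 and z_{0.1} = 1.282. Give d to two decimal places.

For a single sample (or paired design) of n = 321: d_min = (z_{α/2} + z_β)/√n.
z-sum = 2.326 + 1.282 = 3.608.
d_min = 3.608 / √321 = 3.608 / 17.916 = 0.201.

d_min ≈ 0.20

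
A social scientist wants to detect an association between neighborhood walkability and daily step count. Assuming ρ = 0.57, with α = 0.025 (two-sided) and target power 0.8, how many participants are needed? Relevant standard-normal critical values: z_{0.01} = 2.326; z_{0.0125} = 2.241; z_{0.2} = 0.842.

n = 26

Fisher's z: C = ½·ln((1+r)/(1−r)) = ½·ln(3.6512) = 0.6475.
n = ((z_{α/2} + z_β)/C)² + 3.
(2.241 + 0.842) / 0.6475 = 3.083 / 0.6475 = 4.761.
n = 4.761² + 3 = 22.67 + 3 = 25.7.
Round up.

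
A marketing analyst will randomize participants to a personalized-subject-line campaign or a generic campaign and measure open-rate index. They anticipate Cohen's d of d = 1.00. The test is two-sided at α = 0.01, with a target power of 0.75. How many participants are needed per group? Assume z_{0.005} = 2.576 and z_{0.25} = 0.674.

For two independent groups with equal n: n = 2·((z_{α/2} + z_β) / d)².
z_{α/2} + z_β = 2.576 + 0.674 = 3.250.
n = 2 × (3.250 / 1.00)² = 2 × 3.250² = 2 × 10.56 = 21.1.
Round up to the next whole participant.

n = 22 per group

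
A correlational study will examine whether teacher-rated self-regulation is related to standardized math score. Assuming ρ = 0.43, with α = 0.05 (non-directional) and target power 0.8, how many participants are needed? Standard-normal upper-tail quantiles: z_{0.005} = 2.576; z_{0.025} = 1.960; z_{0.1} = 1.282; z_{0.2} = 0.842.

Fisher's z: C = ½·ln((1+r)/(1−r)) = ½·ln(2.5088) = 0.4599.
n = ((z_{α/2} + z_β)/C)² + 3.
(1.960 + 0.842) / 0.4599 = 2.802 / 0.4599 = 6.093.
n = 6.093² + 3 = 37.12 + 3 = 40.1.
Round up.

n = 41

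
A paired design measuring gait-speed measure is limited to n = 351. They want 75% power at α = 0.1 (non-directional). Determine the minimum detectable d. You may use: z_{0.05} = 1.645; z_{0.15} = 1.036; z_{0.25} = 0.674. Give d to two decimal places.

d_min ≈ 0.12

For a single sample (or paired design) of n = 351: d_min = (z_{α/2} + z_β)/√n.
z-sum = 1.645 + 0.674 = 2.319.
d_min = 2.319 / √351 = 2.319 / 18.735 = 0.124.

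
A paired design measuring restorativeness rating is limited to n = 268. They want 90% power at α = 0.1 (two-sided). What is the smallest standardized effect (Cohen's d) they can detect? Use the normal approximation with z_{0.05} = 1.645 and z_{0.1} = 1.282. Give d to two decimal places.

d_min ≈ 0.18

For a single sample (or paired design) of n = 268: d_min = (z_{α/2} + z_β)/√n.
z-sum = 1.645 + 1.282 = 2.927.
d_min = 2.927 / √268 = 2.927 / 16.371 = 0.179.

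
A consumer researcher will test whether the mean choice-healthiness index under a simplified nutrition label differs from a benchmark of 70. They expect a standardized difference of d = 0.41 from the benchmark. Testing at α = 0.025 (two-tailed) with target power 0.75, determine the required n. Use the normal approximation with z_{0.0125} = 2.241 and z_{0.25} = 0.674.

For a one-sample test: n = ((z_{α/2} + z_β) / d)².
z_{α/2} + z_β = 2.241 + 0.674 = 2.915.
n = (2.915 / 0.41)² = 7.110² = 50.55.
Round up.

n = 51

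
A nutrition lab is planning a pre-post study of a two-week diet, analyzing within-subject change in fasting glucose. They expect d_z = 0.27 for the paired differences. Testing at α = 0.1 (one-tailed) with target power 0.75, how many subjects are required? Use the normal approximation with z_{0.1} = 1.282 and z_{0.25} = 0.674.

n = 53 pairs

For a paired (one-sample on differences) test: n = ((z_{α} + z_β) / d)².
z_{α} + z_β = 1.282 + 0.674 = 1.956.
n = (1.956 / 0.27)² = 7.244² = 52.48.
Round up.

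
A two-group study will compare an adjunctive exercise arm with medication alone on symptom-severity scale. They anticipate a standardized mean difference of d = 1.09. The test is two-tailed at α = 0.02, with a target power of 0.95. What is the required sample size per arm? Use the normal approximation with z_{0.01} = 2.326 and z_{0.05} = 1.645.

For two independent groups with equal n: n = 2·((z_{α/2} + z_β) / d)².
z_{α/2} + z_β = 2.326 + 1.645 = 3.971.
n = 2 × (3.971 / 1.09)² = 2 × 3.643² = 2 × 13.27 = 26.5.
Round up to the next whole participant.

n = 27 per group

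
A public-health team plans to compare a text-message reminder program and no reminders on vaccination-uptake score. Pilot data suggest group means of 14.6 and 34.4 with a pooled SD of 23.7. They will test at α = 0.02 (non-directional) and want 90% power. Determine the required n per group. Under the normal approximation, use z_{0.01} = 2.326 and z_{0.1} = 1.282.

Cohen's d = |M₁ − M₂| / SD_pooled = |14.6 − 34.4| / 23.7 = 19.8 / 23.7 = 0.835.
For two independent groups with equal n: n = 2·((z_{α/2} + z_β) / d)².
z_{α/2} + z_β = 2.326 + 1.282 = 3.608.
n = 2 × (3.608 / 0.835)² = 2 × 4.321² = 2 × 18.67 = 37.3.
Round up to the next whole participant.

n = 38 per group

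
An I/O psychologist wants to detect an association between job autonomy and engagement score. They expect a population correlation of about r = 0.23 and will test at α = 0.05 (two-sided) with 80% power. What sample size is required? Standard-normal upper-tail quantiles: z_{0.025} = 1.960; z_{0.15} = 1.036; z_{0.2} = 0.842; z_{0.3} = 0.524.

n = 147

Fisher's z: C = ½·ln((1+r)/(1−r)) = ½·ln(1.5974) = 0.2342.
n = ((z_{α/2} + z_β)/C)² + 3.
(1.960 + 0.842) / 0.2342 = 2.802 / 0.2342 = 11.964.
n = 11.964² + 3 = 143.14 + 3 = 146.1.
Round up.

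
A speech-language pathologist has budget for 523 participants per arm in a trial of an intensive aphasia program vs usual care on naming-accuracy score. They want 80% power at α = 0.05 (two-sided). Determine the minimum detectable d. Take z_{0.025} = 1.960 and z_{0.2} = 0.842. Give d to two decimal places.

For two independent groups of n = 523 each: d_min = (z_{α/2} + z_β)·√(2/n).
z-sum = 1.960 + 0.842 = 2.802.
d_min = 2.802 × √(2/523) = 2.802 × 0.0618 = 0.173.

d_min ≈ 0.17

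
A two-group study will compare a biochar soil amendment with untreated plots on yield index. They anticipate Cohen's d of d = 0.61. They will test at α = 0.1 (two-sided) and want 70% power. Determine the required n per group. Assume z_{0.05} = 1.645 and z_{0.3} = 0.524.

For two independent groups with equal n: n = 2·((z_{α/2} + z_β) / d)².
z_{α/2} + z_β = 1.645 + 0.524 = 2.169.
n = 2 × (2.169 / 0.61)² = 2 × 3.556² = 2 × 12.64 = 25.3.
Round up to the next whole participant.

n = 26 per group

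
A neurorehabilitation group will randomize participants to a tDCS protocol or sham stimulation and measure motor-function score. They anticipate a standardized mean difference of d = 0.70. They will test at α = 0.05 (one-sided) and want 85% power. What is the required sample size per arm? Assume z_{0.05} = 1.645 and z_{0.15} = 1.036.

n = 30 per group

For two independent groups with equal n: n = 2·((z_{α} + z_β) / d)².
z_{α} + z_β = 1.645 + 1.036 = 2.681.
n = 2 × (2.681 / 0.70)² = 2 × 3.830² = 2 × 14.67 = 29.3.
Round up to the next whole participant.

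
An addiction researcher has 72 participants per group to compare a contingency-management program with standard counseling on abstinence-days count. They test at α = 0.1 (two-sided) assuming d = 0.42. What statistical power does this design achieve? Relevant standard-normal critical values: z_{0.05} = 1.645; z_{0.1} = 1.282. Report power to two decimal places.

For two equal groups, power = Φ(d·√(n/2) − z_{α/2}).
d·√(n/2) = 0.42 × √(72/2) = 0.42 × 6.000 = 2.520.
z_β = 2.520 − 1.645 = 0.875.
Power = Φ(0.875) = 0.809.

power ≈ 0.81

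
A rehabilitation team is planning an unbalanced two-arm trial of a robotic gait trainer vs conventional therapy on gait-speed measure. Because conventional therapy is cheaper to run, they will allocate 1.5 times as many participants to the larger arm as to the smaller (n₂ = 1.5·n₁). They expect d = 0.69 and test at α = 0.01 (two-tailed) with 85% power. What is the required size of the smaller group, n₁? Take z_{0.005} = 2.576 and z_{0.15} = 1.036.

n₁ = 46

With allocation ratio k = n₂/n₁ = 1.5, Var(x̄₁−x̄₂) = σ²(1/n₁ + 1/(k·n₁)) = σ²·(k+1)/(k·n₁).
So n₁ = (1 + 1/k)·((z_{α/2} + z_β)/d)² = 1.667 × (3.612/0.69)².
n₁ = 1.667 × 27.40 = 45.7.
Round up: n₁ = 46, giving n₂ = 1.5 × 46 = 69.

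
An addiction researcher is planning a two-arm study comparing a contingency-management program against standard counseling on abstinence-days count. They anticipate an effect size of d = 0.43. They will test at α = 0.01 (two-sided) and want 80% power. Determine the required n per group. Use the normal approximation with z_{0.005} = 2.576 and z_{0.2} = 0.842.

For two independent groups with equal n: n = 2·((z_{α/2} + z_β) / d)².
z_{α/2} + z_β = 2.576 + 0.842 = 3.418.
n = 2 × (3.418 / 0.43)² = 2 × 7.949² = 2 × 63.18 = 126.4.
Round up to the next whole participant.

n = 127 per group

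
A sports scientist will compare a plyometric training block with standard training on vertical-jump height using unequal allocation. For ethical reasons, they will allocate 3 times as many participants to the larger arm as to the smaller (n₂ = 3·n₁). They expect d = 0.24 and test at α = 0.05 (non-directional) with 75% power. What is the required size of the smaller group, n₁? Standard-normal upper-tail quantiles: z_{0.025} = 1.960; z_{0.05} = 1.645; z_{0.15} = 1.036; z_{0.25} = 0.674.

With allocation ratio k = n₂/n₁ = 3, Var(x̄₁−x̄₂) = σ²(1/n₁ + 1/(k·n₁)) = σ²·(k+1)/(k·n₁).
So n₁ = (1 + 1/k)·((z_{α/2} + z_β)/d)² = 1.333 × (2.634/0.24)².
n₁ = 1.333 × 120.45 = 160.6.
Round up: n₁ = 161, giving n₂ = 3 × 161 = 483.

n₁ = 161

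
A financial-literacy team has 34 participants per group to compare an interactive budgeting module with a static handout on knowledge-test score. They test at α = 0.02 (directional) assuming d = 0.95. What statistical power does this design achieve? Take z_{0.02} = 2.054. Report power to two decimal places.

For two equal groups, power = Φ(d·√(n/2) − z_{α}).
d·√(n/2) = 0.95 × √(34/2) = 0.95 × 4.123 = 3.917.
z_β = 3.917 − 2.054 = 1.863.
Power = Φ(1.863) = 0.969.

power ≈ 0.97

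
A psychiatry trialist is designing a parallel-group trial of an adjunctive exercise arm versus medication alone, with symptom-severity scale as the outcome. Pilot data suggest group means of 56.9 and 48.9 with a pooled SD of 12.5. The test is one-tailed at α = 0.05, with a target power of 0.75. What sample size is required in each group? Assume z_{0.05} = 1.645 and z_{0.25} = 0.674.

Cohen's d = |M₁ − M₂| / SD_pooled = |56.9 − 48.9| / 12.5 = 8.0 / 12.5 = 0.640.
For two independent groups with equal n: n = 2·((z_{α} + z_β) / d)².
z_{α} + z_β = 1.645 + 0.674 = 2.319.
n = 2 × (2.319 / 0.640)² = 2 × 3.623² = 2 × 13.13 = 26.3.
Round up to the next whole participant.

n = 27 per group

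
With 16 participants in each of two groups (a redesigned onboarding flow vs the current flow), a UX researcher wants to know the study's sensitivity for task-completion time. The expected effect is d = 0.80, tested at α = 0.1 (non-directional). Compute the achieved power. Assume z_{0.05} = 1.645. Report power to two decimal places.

For two equal groups, power = Φ(d·√(n/2) − z_{α/2}).
d·√(n/2) = 0.80 × √(16/2) = 0.80 × 2.828 = 2.263.
z_β = 2.263 − 1.645 = 0.618.
Power = Φ(0.618) = 0.732.

power ≈ 0.73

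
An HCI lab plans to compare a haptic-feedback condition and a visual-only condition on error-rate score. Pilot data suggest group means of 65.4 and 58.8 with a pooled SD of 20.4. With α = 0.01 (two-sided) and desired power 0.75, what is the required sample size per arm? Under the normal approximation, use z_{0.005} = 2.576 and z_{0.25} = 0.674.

Cohen's d = |M₁ − M₂| / SD_pooled = |65.4 − 58.8| / 20.4 = 6.6 / 20.4 = 0.324.
For two independent groups with equal n: n = 2·((z_{α/2} + z_β) / d)².
z_{α/2} + z_β = 2.576 + 0.674 = 3.250.
n = 2 × (3.250 / 0.324)² = 2 × 10.031² = 2 × 100.62 = 201.2.
Round up to the next whole participant.

n = 202 per group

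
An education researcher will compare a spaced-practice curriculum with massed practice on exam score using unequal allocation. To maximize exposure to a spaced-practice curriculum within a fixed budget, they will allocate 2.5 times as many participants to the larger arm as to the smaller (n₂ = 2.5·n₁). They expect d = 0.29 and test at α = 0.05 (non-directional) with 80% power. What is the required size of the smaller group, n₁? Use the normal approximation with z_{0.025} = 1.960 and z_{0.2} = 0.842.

With allocation ratio k = n₂/n₁ = 2.5, Var(x̄₁−x̄₂) = σ²(1/n₁ + 1/(k·n₁)) = σ²·(k+1)/(k·n₁).
So n₁ = (1 + 1/k)·((z_{α/2} + z_β)/d)² = 1.400 × (2.802/0.29)².
n₁ = 1.400 × 93.36 = 130.7.
Round up: n₁ = 131, giving n₂ = ⌈2.5 × 131⌉ = ⌈327.5⌉ = 328.

n₁ = 131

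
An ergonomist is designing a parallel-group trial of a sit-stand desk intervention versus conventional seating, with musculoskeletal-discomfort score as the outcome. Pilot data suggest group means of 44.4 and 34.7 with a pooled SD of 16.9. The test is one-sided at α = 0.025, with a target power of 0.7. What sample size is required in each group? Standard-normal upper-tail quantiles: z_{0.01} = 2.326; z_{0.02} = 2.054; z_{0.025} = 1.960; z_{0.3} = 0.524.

Cohen's d = |M₁ − M₂| / SD_pooled = |44.4 − 34.7| / 16.9 = 9.7 / 16.9 = 0.574.
For two independent groups with equal n: n = 2·((z_{α} + z_β) / d)².
z_{α} + z_β = 1.960 + 0.524 = 2.484.
n = 2 × (2.484 / 0.574)² = 2 × 4.328² = 2 × 18.73 = 37.5.
Round up to the next whole participant.

n = 38 per group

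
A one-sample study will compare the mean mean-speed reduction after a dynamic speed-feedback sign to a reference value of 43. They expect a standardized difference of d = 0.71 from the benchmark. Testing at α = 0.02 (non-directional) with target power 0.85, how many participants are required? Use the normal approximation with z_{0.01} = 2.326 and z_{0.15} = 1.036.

For a one-sample test: n = ((z_{α/2} + z_β) / d)².
z_{α/2} + z_β = 2.326 + 1.036 = 3.362.
n = (3.362 / 0.71)² = 4.735² = 22.42.
Round up.

n = 23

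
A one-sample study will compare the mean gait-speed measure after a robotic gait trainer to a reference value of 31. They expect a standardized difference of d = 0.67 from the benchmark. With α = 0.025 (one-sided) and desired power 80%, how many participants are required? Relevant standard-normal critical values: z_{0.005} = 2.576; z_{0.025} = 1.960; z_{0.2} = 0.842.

n = 18

For a one-sample test: n = ((z_{α} + z_β) / d)².
z_{α} + z_β = 1.960 + 0.842 = 2.802.
n = (2.802 / 0.67)² = 4.182² = 17.49.
Round up.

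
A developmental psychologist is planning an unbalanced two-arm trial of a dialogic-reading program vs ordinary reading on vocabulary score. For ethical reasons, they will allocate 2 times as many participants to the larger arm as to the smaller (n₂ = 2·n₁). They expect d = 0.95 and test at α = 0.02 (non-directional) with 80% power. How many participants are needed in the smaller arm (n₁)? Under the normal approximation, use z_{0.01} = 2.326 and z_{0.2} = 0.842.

n₁ = 17

With allocation ratio k = n₂/n₁ = 2, Var(x̄₁−x̄₂) = σ²(1/n₁ + 1/(k·n₁)) = σ²·(k+1)/(k·n₁).
So n₁ = (1 + 1/k)·((z_{α/2} + z_β)/d)² = 1.500 × (3.168/0.95)².
n₁ = 1.500 × 11.12 = 16.7.
Round up: n₁ = 17, giving n₂ = 2 × 17 = 34.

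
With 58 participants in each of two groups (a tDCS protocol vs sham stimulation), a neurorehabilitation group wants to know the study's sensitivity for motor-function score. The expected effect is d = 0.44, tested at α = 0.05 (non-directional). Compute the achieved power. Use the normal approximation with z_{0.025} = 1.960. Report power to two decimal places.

power ≈ 0.66

For two equal groups, power = Φ(d·√(n/2) − z_{α/2}).
d·√(n/2) = 0.44 × √(58/2) = 0.44 × 5.385 = 2.369.
z_β = 2.369 − 1.960 = 0.409.
Power = Φ(0.409) = 0.659.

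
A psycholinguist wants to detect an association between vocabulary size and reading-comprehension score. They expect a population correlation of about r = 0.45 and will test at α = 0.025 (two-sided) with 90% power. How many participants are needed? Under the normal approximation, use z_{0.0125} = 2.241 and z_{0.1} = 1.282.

Fisher's z: C = ½·ln((1+r)/(1−r)) = ½·ln(2.6364) = 0.4847.
n = ((z_{α/2} + z_β)/C)² + 3.
(2.241 + 1.282) / 0.4847 = 3.523 / 0.4847 = 7.268.
n = 7.268² + 3 = 52.83 + 3 = 55.8.
Round up.

n = 56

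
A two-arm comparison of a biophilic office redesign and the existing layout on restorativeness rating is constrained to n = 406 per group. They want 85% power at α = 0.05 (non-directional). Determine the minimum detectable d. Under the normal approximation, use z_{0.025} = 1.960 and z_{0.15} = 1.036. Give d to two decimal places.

For two independent groups of n = 406 each: d_min = (z_{α/2} + z_β)·√(2/n).
z-sum = 1.960 + 1.036 = 2.996.
d_min = 2.996 × √(2/406) = 2.996 × 0.0702 = 0.210.

d_min ≈ 0.21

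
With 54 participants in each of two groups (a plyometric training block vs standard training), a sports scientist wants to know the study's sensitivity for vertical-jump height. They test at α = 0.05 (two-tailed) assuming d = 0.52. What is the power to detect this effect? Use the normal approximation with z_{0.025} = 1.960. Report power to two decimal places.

power ≈ 0.77

For two equal groups, power = Φ(d·√(n/2) − z_{α/2}).
d·√(n/2) = 0.52 × √(54/2) = 0.52 × 5.196 = 2.702.
z_β = 2.702 − 1.960 = 0.742.
Power = Φ(0.742) = 0.771.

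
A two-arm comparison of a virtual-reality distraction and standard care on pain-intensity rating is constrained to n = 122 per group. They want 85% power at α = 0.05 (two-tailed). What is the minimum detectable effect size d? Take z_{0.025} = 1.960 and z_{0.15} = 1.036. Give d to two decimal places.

d_min ≈ 0.38

For two independent groups of n = 122 each: d_min = (z_{α/2} + z_β)·√(2/n).
z-sum = 1.960 + 1.036 = 2.996.
d_min = 2.996 × √(2/122) = 2.996 × 0.1280 = 0.384.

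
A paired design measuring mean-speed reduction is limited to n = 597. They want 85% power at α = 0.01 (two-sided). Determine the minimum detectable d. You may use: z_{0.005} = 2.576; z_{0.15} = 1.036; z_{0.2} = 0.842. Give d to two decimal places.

For a single sample (or paired design) of n = 597: d_min = (z_{α/2} + z_β)/√n.
z-sum = 2.576 + 1.036 = 3.612.
d_min = 3.612 / √597 = 3.612 / 24.434 = 0.148.

d_min ≈ 0.15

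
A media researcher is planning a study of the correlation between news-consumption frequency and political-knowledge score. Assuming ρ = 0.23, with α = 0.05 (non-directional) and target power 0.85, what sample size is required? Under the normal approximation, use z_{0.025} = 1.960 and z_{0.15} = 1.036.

n = 167

Fisher's z: C = ½·ln((1+r)/(1−r)) = ½·ln(1.5974) = 0.2342.
n = ((z_{α/2} + z_β)/C)² + 3.
(1.960 + 1.036) / 0.2342 = 2.996 / 0.2342 = 12.792.
n = 12.792² + 3 = 163.65 + 3 = 166.6.
Round up.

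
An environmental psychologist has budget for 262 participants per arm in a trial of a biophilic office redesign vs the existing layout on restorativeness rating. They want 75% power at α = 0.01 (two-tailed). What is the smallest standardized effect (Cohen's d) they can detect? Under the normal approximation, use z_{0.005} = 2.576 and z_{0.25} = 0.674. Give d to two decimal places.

d_min ≈ 0.28

For two independent groups of n = 262 each: d_min = (z_{α/2} + z_β)·√(2/n).
z-sum = 2.576 + 0.674 = 3.250.
d_min = 3.250 × √(2/262) = 3.250 × 0.0874 = 0.284.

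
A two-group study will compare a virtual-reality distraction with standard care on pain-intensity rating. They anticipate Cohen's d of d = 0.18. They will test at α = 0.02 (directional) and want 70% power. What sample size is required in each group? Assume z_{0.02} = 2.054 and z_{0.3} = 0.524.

n = 411 per group

For two independent groups with equal n: n = 2·((z_{α} + z_β) / d)².
z_{α} + z_β = 2.054 + 0.524 = 2.578.
n = 2 × (2.578 / 0.18)² = 2 × 14.322² = 2 × 205.13 = 410.3.
Round up to the next whole participant.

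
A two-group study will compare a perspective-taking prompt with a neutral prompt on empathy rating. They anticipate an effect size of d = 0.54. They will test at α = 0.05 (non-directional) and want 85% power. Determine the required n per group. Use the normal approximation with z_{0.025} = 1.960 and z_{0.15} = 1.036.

n = 62 per group

For two independent groups with equal n: n = 2·((z_{α/2} + z_β) / d)².
z_{α/2} + z_β = 1.960 + 1.036 = 2.996.
n = 2 × (2.996 / 0.54)² = 2 × 5.548² = 2 × 30.78 = 61.6.
Round up to the next whole participant.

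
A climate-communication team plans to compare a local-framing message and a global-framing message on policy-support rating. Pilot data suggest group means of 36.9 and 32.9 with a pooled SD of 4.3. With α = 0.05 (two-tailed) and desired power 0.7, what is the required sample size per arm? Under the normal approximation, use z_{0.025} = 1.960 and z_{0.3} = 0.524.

n = 15 per group

Cohen's d = |M₁ − M₂| / SD_pooled = |36.9 − 32.9| / 4.3 = 4.0 / 4.3 = 0.930.
For two independent groups with equal n: n = 2·((z_{α/2} + z_β) / d)².
z_{α/2} + z_β = 1.960 + 0.524 = 2.484.
n = 2 × (2.484 / 0.930)² = 2 × 2.671² = 2 × 7.13 = 14.3.
Round up to the next whole participant.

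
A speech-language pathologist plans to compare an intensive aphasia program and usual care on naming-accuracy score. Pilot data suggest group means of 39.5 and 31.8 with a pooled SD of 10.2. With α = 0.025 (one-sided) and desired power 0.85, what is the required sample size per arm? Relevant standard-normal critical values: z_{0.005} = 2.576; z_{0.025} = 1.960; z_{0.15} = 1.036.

n = 32 per group

Cohen's d = |M₁ − M₂| / SD_pooled = |39.5 − 31.8| / 10.2 = 7.7 / 10.2 = 0.755.
For two independent groups with equal n: n = 2·((z_{α} + z_β) / d)².
z_{α} + z_β = 1.960 + 1.036 = 2.996.
n = 2 × (2.996 / 0.755)² = 2 × 3.968² = 2 × 15.75 = 31.5.
Round up to the next whole participant.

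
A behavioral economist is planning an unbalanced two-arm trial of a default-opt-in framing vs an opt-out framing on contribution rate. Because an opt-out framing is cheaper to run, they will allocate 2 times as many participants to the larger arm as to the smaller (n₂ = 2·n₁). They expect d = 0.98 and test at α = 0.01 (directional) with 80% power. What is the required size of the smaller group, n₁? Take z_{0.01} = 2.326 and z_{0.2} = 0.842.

n₁ = 16

With allocation ratio k = n₂/n₁ = 2, Var(x̄₁−x̄₂) = σ²(1/n₁ + 1/(k·n₁)) = σ²·(k+1)/(k·n₁).
So n₁ = (1 + 1/k)·((z_{α} + z_β)/d)² = 1.500 × (3.168/0.98)².
n₁ = 1.500 × 10.45 = 15.7.
Round up: n₁ = 16, giving n₂ = 2 × 16 = 32.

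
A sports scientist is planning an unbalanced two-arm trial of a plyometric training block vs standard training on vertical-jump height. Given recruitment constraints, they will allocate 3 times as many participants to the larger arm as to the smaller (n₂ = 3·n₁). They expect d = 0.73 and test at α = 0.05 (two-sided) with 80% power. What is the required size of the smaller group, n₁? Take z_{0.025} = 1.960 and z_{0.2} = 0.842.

n₁ = 20

With allocation ratio k = n₂/n₁ = 3, Var(x̄₁−x̄₂) = σ²(1/n₁ + 1/(k·n₁)) = σ²·(k+1)/(k·n₁).
So n₁ = (1 + 1/k)·((z_{α/2} + z_β)/d)² = 1.333 × (2.802/0.73)².
n₁ = 1.333 × 14.73 = 19.6.
Round up: n₁ = 20, giving n₂ = 3 × 20 = 60.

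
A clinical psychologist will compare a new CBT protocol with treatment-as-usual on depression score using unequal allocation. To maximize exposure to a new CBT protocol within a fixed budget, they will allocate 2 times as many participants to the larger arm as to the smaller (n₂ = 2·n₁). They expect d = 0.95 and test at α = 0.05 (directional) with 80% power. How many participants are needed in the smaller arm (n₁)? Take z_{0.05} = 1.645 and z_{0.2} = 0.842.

n₁ = 11

With allocation ratio k = n₂/n₁ = 2, Var(x̄₁−x̄₂) = σ²(1/n₁ + 1/(k·n₁)) = σ²·(k+1)/(k·n₁).
So n₁ = (1 + 1/k)·((z_{α} + z_β)/d)² = 1.500 × (2.487/0.95)².
n₁ = 1.500 × 6.85 = 10.3.
Round up: n₁ = 11, giving n₂ = 2 × 11 = 22.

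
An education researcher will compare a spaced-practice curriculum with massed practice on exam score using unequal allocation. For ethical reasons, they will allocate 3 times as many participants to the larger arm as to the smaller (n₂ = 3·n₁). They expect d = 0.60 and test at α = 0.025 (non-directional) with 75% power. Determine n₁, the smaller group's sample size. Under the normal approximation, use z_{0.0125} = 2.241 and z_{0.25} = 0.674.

n₁ = 32

With allocation ratio k = n₂/n₁ = 3, Var(x̄₁−x̄₂) = σ²(1/n₁ + 1/(k·n₁)) = σ²·(k+1)/(k·n₁).
So n₁ = (1 + 1/k)·((z_{α/2} + z_β)/d)² = 1.333 × (2.915/0.60)².
n₁ = 1.333 × 23.60 = 31.5.
Round up: n₁ = 32, giving n₂ = 3 × 32 = 96.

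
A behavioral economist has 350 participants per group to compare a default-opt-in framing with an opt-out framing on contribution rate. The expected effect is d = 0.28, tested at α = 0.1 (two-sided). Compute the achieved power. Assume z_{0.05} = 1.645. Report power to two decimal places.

power ≈ 0.98

For two equal groups, power = Φ(d·√(n/2) − z_{α/2}).
d·√(n/2) = 0.28 × √(350/2) = 0.28 × 13.229 = 3.704.
z_β = 3.704 − 1.645 = 2.059.
Power = Φ(2.059) = 0.980.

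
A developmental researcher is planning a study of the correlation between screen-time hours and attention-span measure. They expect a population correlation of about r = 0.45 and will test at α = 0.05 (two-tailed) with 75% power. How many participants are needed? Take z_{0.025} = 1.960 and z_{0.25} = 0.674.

Fisher's z: C = ½·ln((1+r)/(1−r)) = ½·ln(2.6364) = 0.4847.
n = ((z_{α/2} + z_β)/C)² + 3.
(1.960 + 0.674) / 0.4847 = 2.634 / 0.4847 = 5.434.
n = 5.434² + 3 = 29.53 + 3 = 32.5.
Round up.

n = 33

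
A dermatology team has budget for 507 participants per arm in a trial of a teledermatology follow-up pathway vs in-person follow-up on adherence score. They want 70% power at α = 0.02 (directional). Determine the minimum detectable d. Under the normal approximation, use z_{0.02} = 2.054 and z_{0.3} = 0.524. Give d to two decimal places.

For two independent groups of n = 507 each: d_min = (z_{α} + z_β)·√(2/n).
z-sum = 2.054 + 0.524 = 2.578.
d_min = 2.578 × √(2/507) = 2.578 × 0.0628 = 0.162.

d_min ≈ 0.16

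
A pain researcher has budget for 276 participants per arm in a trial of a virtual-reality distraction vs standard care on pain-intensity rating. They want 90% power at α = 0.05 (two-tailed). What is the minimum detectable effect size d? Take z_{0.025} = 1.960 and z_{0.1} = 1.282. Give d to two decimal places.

d_min ≈ 0.28

For two independent groups of n = 276 each: d_min = (z_{α/2} + z_β)·√(2/n).
z-sum = 1.960 + 1.282 = 3.242.
d_min = 3.242 × √(2/276) = 3.242 × 0.0851 = 0.276.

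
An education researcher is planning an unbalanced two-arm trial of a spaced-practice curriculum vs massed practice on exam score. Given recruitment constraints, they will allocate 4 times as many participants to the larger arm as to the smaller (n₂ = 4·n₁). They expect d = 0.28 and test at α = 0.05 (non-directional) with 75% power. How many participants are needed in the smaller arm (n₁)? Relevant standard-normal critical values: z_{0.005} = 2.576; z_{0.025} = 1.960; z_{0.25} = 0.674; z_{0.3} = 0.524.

n₁ = 111

With allocation ratio k = n₂/n₁ = 4, Var(x̄₁−x̄₂) = σ²(1/n₁ + 1/(k·n₁)) = σ²·(k+1)/(k·n₁).
So n₁ = (1 + 1/k)·((z_{α/2} + z_β)/d)² = 1.250 × (2.634/0.28)².
n₁ = 1.250 × 88.49 = 110.6.
Round up: n₁ = 111, giving n₂ = 4 × 111 = 444.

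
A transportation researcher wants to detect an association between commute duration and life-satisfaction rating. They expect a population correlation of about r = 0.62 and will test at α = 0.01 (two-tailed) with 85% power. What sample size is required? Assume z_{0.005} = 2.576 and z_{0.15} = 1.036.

Fisher's z: C = ½·ln((1+r)/(1−r)) = ½·ln(4.2632) = 0.7250.
n = ((z_{α/2} + z_β)/C)² + 3.
(2.576 + 1.036) / 0.7250 = 3.612 / 0.7250 = 4.982.
n = 4.982² + 3 = 24.82 + 3 = 27.8.
Round up.

n = 28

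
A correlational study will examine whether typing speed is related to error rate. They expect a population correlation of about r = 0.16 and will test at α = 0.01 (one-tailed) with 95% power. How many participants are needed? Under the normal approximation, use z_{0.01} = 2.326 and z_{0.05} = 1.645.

Fisher's z: C = ½·ln((1+r)/(1−r)) = ½·ln(1.3810) = 0.1614.
n = ((z_{α} + z_β)/C)² + 3.
(2.326 + 1.645) / 0.1614 = 3.971 / 0.1614 = 24.603.
n = 24.603² + 3 = 605.33 + 3 = 608.3.
Round up.

n = 609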